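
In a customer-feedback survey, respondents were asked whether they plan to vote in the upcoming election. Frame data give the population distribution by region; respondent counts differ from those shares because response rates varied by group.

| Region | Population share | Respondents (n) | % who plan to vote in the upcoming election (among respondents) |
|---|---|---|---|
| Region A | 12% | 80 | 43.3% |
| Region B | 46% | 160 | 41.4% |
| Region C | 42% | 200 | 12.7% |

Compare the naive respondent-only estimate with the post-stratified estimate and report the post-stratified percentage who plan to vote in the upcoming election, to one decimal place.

29.6%

Naive respondent-only estimate (weights = respondent counts):
  (80/440)×43.3 + (160/440)×41.4 + (200/440)×12.7 = 28.7%
Reweighting by population region shares:
  0.12×43.3 + 0.46×41.4 + 0.42×12.7 = 29.574%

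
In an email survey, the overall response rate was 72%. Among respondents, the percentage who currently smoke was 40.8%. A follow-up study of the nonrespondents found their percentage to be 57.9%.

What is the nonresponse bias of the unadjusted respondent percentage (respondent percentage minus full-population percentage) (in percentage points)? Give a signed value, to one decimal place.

-4.8 percentage points

Nonresponse fraction = 1 − 0.72 = 0.28.
Bias = (nonresponse fraction) × (respondent percentage − nonrespondent percentage)
     = 0.28 × (40.8 − 57.9) = 0.28 × -17.1 = -4.788.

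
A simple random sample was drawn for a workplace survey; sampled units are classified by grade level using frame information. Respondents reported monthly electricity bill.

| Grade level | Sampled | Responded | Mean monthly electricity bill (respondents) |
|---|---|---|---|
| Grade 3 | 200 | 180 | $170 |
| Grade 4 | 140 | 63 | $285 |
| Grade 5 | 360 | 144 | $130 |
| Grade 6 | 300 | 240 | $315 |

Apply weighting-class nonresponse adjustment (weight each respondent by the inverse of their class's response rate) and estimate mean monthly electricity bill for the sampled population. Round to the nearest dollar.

$215

Class response rates: Grade 3 180/200 = 90%, Grade 4 63/140 = 45%, Grade 5 144/360 = 40%, Grade 6 240/300 = 80%.
With weight = n_sampled/n_responded per class, the weighted class total is n_sampled:
  Grade 3: 200 × 170 = 34,000
  Grade 4: 140 × 285 = 39,900
  Grade 5: 360 × 130 = 46,800
  Grade 6: 300 × 315 = 94,500
Adjusted estimate = 215,200 / 1,000 = 215.2 → $215.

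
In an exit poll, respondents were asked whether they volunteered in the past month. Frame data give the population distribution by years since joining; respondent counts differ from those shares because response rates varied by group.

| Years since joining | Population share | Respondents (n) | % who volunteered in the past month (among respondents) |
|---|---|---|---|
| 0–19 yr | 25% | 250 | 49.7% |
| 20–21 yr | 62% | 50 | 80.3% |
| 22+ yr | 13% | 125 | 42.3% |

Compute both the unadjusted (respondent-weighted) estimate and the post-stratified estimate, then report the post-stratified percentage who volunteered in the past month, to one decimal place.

Unadjusted (pooled respondent) estimate weights by respondent counts:
  (250/425)×49.7 + (50/425)×80.3 + (125/425)×42.3 = 51.1235%
Reweighting by population years since joining shares:
  0.25×49.7 + 0.62×80.3 + 0.13×42.3 = 67.71%

67.7%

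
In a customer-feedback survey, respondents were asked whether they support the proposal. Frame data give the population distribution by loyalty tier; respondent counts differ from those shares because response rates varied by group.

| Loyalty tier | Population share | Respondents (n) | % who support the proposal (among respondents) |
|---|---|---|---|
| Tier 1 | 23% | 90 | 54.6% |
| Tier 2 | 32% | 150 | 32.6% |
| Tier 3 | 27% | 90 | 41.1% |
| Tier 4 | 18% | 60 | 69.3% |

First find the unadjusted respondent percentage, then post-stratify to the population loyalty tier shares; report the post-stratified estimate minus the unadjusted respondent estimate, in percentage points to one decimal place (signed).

+1.3 percentage points

Unadjusted (pooled respondent) estimate weights by respondent counts:
  (90/390)×54.6 + (150/390)×32.6 + (90/390)×41.1 + (60/390)×69.3 = 45.2846%
Reweighting by population loyalty tier shares:
  0.23×54.6 + 0.32×32.6 + 0.27×41.1 + 0.18×69.3 = 46.561%
Difference = 46.561 − 45.2846 = 1.2764 pp.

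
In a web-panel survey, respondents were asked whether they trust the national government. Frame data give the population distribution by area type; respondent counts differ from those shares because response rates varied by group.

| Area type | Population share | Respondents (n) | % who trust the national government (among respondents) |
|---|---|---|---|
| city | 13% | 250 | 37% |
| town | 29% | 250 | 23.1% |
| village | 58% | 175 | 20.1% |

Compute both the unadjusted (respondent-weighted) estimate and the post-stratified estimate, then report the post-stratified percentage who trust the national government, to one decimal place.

Unadjusted (pooled respondent) estimate weights by respondent counts:
  (250/675)×37 + (250/675)×23.1 + (175/675)×20.1 = 27.4704%
Post-stratified estimate weights by population shares:
  0.13×37 + 0.29×23.1 + 0.58×20.1 = 23.167%

23.2%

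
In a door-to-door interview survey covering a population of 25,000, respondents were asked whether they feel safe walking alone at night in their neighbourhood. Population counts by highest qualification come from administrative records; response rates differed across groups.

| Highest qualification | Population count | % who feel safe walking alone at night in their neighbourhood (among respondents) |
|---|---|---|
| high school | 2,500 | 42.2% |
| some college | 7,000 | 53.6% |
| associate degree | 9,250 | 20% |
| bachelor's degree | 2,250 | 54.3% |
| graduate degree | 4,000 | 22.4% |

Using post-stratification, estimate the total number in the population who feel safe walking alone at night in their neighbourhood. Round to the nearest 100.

Estimated count per cell = population count × respondent percentage:
  high school: 2,500 × 42.2% = 1055
  some college: 7,000 × 53.6% = 3752
  associate degree: 9,250 × 20% = 1850
  bachelor's degree: 2,250 × 54.3% = 1221.75
  graduate degree: 4,000 × 22.4% = 896
Estimated total = 8774.75 → 8,800.

8,800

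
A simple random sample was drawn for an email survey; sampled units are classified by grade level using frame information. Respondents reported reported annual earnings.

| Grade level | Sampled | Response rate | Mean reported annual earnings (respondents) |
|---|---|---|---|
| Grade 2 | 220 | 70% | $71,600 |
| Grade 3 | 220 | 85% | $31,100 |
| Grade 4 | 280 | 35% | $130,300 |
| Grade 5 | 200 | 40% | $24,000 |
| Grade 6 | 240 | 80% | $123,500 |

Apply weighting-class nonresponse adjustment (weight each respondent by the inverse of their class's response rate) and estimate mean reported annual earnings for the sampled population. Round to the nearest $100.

$80,600

Weighting each respondent by the inverse class response rate inflates each class back to its sampled size, so the class weight is n_sampled:
  Grade 2: 220 × 71,600 = 15,752,000
  Grade 3: 220 × 31,100 = 6,842,000
  Grade 4: 280 × 130,300 = 36,484,000
  Grade 5: 200 × 24,000 = 4,800,000
  Grade 6: 240 × 123,500 = 29,640,000
Adjusted estimate = 93,518,000 / 1,160 = 80619 → $80,600.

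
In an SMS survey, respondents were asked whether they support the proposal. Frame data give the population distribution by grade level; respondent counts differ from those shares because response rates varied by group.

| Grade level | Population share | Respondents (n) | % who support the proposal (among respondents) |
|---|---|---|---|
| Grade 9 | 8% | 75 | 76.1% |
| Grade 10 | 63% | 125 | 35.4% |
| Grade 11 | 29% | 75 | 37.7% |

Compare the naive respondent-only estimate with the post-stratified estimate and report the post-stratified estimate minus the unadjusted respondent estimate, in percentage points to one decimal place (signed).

Naive respondent-only estimate (weights = respondent counts):
  (75/275)×76.1 + (125/275)×35.4 + (75/275)×37.7 = 47.1273%
Reweighting by population grade level shares:
  0.08×76.1 + 0.63×35.4 + 0.29×37.7 = 39.323%
Difference = 39.323 − 47.1273 = -7.8043 pp.

-7.8 percentage points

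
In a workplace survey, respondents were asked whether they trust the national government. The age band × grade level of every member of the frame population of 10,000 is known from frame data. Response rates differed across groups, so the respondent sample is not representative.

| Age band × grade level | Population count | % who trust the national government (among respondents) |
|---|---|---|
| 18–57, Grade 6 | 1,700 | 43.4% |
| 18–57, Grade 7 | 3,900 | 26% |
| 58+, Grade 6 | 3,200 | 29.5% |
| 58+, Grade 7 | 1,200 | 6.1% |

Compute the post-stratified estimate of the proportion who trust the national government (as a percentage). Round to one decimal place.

Post-stratification weights by population share, not respondent share:
  18–57, Grade 6: (1,700/10,000) × 43.4 = 7.378
  18–57, Grade 7: (3,900/10,000) × 26 = 10.14
  58+, Grade 6: (3,200/10,000) × 29.5 = 9.44
  58+, Grade 7: (1,200/10,000) × 6.1 = 0.732
Post-stratified estimate = 27.69 → 27.7%.

27.7%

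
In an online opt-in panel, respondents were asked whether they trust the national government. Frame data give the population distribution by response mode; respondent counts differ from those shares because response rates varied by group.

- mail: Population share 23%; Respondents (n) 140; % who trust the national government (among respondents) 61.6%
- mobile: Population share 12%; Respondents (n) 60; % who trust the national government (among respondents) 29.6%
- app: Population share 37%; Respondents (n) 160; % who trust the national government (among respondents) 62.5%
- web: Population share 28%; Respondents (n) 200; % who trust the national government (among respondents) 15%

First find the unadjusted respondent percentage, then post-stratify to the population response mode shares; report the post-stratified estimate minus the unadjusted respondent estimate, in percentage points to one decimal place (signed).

Unadjusted (pooled respondent) estimate weights by respondent counts:
  (140/560)×61.6 + (60/560)×29.6 + (160/560)×62.5 + (200/560)×15 = 41.7857%
Post-stratifying to population shares instead:
  0.23×61.6 + 0.12×29.6 + 0.37×62.5 + 0.28×15 = 45.045%
Difference = 45.045 − 41.7857 = 3.2593 pp.

+3.3 percentage points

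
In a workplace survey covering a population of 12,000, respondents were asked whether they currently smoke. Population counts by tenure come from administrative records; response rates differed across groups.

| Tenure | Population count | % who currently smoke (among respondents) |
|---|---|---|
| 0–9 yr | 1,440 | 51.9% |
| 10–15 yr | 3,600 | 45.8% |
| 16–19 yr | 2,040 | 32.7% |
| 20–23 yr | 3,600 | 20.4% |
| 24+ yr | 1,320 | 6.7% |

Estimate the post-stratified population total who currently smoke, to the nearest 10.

3,890

Apply each group's respondent rate to its population count:
  0–9 yr: 1,440 × 51.9% = 747.36
  10–15 yr: 3,600 × 45.8% = 1648.8
  16–19 yr: 2,040 × 32.7% = 667.08
  20–23 yr: 3,600 × 20.4% = 734.4
  24+ yr: 1,320 × 6.7% = 88.44
Estimated total = 3886.08 → 3,890.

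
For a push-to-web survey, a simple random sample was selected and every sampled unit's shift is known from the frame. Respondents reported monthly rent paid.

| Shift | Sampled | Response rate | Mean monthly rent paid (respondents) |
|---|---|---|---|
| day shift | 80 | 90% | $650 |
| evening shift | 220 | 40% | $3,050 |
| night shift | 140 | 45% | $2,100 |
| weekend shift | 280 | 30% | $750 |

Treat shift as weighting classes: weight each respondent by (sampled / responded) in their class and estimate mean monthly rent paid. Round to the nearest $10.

$1,700

Weighting each respondent by the inverse class response rate inflates each class back to its sampled size, so the class weight is n_sampled:
  day shift: 80 × 650 = 52,000
  evening shift: 220 × 3050 = 671,000
  night shift: 140 × 2100 = 294,000
  weekend shift: 280 × 750 = 210,000
Adjusted estimate = 1,227,000 / 720 = 1704.17 → $1,700.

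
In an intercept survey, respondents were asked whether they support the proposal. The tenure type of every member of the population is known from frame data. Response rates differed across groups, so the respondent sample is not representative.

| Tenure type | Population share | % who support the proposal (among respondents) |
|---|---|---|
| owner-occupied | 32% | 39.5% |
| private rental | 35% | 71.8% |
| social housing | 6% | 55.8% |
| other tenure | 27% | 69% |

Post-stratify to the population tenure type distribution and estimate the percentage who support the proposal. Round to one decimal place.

Weight each group's respondent value by its population share:
  owner-occupied: 0.32 × 39.5 = 12.64
  private rental: 0.35 × 71.8 = 25.13
  social housing: 0.06 × 55.8 = 3.348
  other tenure: 0.27 × 69 = 18.63
Post-stratified estimate = 59.748 → 59.7%.

59.7%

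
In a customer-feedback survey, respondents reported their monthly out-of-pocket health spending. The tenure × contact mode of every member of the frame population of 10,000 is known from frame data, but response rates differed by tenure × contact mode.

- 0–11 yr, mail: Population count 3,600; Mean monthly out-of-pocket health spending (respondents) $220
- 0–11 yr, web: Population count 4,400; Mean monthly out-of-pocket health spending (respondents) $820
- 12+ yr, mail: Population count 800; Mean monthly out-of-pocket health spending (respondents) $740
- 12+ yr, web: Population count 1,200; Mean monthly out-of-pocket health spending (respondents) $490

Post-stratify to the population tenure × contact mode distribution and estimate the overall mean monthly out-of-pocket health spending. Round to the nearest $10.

Reweight to the known tenure × contact mode distribution:
  0–11 yr, mail: (3,600/10,000) × 220 = 79.2
  0–11 yr, web: (4,400/10,000) × 820 = 360.8
  12+ yr, mail: (800/10,000) × 740 = 59.2
  12+ yr, web: (1,200/10,000) × 490 = 58.8
Post-stratified estimate = 558 → $560.

$560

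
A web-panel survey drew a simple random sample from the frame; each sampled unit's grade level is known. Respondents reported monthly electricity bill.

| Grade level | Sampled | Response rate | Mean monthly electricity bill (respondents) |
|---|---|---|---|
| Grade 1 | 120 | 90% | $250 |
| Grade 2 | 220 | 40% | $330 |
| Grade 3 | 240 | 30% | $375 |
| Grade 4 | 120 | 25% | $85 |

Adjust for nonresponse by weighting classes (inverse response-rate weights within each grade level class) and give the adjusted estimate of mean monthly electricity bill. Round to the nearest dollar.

$290

Weighting each respondent by the inverse class response rate inflates each class back to its sampled size, so the class weight is n_sampled:
  Grade 1: 120 × 250 = 30,000
  Grade 2: 220 × 330 = 72,600
  Grade 3: 240 × 375 = 90,000
  Grade 4: 120 × 85 = 10,200
Adjusted estimate = 202,800 / 700 = 289.714 → $290.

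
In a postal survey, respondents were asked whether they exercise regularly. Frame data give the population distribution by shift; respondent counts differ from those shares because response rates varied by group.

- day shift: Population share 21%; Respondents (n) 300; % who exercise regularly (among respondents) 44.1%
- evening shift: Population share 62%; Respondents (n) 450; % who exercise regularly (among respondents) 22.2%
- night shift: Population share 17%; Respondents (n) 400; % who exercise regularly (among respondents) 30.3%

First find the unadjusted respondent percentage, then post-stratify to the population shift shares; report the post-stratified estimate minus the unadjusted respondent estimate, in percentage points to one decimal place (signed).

-2.6 percentage points

Without adjustment, the pooled respondent share is:
  (300/1150)×44.1 + (450/1150)×22.2 + (400/1150)×30.3 = 30.7304%
Reweighting by population shift shares:
  0.21×44.1 + 0.62×22.2 + 0.17×30.3 = 28.176%
Difference = 28.176 − 30.7304 = -2.5544 pp.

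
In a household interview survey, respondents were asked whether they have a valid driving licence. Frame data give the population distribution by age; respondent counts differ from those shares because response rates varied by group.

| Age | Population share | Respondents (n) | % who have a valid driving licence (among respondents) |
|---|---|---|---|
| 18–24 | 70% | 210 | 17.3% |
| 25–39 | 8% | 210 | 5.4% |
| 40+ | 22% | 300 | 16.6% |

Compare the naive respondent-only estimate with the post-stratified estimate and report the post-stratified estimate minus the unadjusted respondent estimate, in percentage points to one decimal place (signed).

+2.7 percentage points

Without adjustment, the pooled respondent share is:
  (210/720)×17.3 + (210/720)×5.4 + (300/720)×16.6 = 13.5375%
Reweighting by population age shares:
  0.7×17.3 + 0.08×5.4 + 0.22×16.6 = 16.194%
Difference = 16.194 − 13.5375 = 2.6565 pp.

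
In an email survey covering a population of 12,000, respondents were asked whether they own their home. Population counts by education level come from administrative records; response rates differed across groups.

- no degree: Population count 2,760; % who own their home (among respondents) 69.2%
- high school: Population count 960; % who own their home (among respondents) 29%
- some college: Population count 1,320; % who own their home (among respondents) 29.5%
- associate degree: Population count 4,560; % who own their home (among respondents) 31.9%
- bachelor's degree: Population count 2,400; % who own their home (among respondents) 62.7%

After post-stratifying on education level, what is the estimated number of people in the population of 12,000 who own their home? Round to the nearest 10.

Apply each group's respondent rate to its population count:
  no degree: 2,760 × 69.2% = 1909.92
  high school: 960 × 29% = 278.4
  some college: 1,320 × 29.5% = 389.4
  associate degree: 4,560 × 31.9% = 1454.64
  bachelor's degree: 2,400 × 62.7% = 1504.8
Estimated total = 5537.16 → 5,540.

5,540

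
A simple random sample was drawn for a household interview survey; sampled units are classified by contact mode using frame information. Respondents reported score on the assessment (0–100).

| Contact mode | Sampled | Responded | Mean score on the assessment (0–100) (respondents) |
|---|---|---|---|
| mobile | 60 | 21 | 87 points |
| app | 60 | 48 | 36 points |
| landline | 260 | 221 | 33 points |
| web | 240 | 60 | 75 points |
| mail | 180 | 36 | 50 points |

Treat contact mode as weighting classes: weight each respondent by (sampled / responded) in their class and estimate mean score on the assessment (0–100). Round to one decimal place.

53.7

Response rates by class: mobile 21/60 = 35%, app 48/60 = 80%, landline 221/260 = 85%, web 60/240 = 25%, mail 36/180 = 20%.
Inverse-response-rate weighting restores each class to its sampled count, so class totals weight by n_sampled:
  mobile: 60 × 87 = 5220
  app: 60 × 36 = 2160
  landline: 260 × 33 = 8580
  web: 240 × 75 = 18,000
  mail: 180 × 50 = 9000
Adjusted estimate = 42,960 / 800 = 53.7 → 53.7.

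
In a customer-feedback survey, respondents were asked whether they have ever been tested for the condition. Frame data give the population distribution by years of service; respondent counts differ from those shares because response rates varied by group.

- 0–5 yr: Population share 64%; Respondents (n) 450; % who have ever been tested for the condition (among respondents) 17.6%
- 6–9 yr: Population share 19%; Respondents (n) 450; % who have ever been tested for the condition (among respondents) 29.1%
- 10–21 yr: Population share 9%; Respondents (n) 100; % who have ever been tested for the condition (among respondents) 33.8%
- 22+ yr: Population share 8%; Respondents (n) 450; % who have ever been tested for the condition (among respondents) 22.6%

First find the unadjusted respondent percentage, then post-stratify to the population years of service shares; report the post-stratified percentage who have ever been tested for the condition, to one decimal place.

Unadjusted (pooled respondent) estimate weights by respondent counts:
  (450/1450)×17.6 + (450/1450)×29.1 + (100/1450)×33.8 + (450/1450)×22.6 = 23.8379%
Post-stratifying to population shares instead:
  0.64×17.6 + 0.19×29.1 + 0.09×33.8 + 0.08×22.6 = 21.643%

21.6%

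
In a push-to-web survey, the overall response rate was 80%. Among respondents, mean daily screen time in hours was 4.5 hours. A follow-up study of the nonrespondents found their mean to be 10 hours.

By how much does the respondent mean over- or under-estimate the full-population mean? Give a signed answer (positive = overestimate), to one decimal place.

Nonresponse fraction = 1 − 0.8 = 0.2.
Bias = (nonresponse fraction) × (respondent mean − nonrespondent mean)
     = 0.2 × (4.5 − 10) = 0.2 × -5.5 = -1.1.

-1.1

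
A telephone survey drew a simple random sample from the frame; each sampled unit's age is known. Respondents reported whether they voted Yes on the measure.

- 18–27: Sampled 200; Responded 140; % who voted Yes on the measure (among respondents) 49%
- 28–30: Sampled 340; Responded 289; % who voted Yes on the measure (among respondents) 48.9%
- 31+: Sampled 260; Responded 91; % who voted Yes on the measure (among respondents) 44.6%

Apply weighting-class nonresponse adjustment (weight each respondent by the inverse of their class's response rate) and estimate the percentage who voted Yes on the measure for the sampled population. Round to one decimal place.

Response rates by class: 18–27 140/200 = 70%, 28–30 289/340 = 85%, 31+ 91/260 = 35%.
Inverse-response-rate weighting restores each class to its sampled count, so class totals weight by n_sampled:
  18–27: 200 × 49 = 9800
  28–30: 340 × 48.9 = 16,626
  31+: 260 × 44.6 = 11,596
Adjusted estimate = 38,022 / 800 = 47.5275 → 47.5%.

47.5%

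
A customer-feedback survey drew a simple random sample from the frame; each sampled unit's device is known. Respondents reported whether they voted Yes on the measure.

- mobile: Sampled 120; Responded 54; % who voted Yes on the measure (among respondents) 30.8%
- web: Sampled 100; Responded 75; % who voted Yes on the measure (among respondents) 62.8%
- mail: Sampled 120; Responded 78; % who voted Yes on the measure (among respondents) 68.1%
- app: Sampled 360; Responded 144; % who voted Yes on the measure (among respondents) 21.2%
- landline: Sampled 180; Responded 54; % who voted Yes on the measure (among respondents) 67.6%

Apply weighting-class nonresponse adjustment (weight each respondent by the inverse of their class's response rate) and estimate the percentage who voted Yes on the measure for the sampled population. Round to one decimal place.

Response rates by class: mobile 54/120 = 45%, web 75/100 = 75%, mail 78/120 = 65%, app 144/360 = 40%, landline 54/180 = 30%.
Weighting each respondent by the inverse class response rate inflates each class back to its sampled size, so the class weight is n_sampled:
  mobile: 120 × 30.8 = 3696
  web: 100 × 62.8 = 6280
  mail: 120 × 68.1 = 8172
  app: 360 × 21.2 = 7632
  landline: 180 × 67.6 = 12168
Adjusted estimate = 37,948 / 880 = 43.1227 → 43.1%.

43.1%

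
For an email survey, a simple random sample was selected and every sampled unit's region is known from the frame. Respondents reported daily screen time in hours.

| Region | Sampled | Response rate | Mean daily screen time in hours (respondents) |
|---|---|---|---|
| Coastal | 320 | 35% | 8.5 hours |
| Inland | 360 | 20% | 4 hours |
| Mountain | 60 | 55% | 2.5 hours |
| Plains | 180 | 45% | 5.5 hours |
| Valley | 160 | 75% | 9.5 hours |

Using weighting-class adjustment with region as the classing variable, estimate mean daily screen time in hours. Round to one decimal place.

Inverse-response-rate weighting restores each class to its sampled count, so class totals weight by n_sampled:
  Coastal: 320 × 8.5 = 2720
  Inland: 360 × 4 = 1440
  Mountain: 60 × 2.5 = 150
  Plains: 180 × 5.5 = 990
  Valley: 160 × 9.5 = 1520
Adjusted estimate = 6820 / 1,080 = 6.31482 → 6.3.

6.3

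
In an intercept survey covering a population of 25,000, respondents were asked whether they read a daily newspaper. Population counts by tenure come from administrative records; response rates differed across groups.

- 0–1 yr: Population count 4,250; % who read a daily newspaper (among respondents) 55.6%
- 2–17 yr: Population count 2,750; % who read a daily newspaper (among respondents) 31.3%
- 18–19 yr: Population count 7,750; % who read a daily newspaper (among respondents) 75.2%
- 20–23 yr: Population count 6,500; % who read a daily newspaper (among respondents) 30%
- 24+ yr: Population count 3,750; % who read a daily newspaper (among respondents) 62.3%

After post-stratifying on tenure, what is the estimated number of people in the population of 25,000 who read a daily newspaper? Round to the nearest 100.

13,300

Each cell contributes its population count × the respondent rate:
  0–1 yr: 4,250 × 55.6% = 2363
  2–17 yr: 2,750 × 31.3% = 860.75
  18–19 yr: 7,750 × 75.2% = 5828
  20–23 yr: 6,500 × 30% = 1950
  24+ yr: 3,750 × 62.3% = 2336.25
Estimated total = 13,338 → 13,300.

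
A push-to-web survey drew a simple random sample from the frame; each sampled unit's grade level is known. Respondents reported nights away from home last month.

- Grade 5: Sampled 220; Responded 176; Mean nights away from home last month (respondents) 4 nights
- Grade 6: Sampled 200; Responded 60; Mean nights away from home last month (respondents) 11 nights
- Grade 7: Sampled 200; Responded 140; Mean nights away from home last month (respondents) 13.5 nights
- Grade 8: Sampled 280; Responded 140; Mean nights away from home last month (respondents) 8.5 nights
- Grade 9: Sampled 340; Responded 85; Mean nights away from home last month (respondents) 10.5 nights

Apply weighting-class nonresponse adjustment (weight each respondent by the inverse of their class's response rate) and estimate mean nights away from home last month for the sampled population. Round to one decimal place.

Class response rates: Grade 5 176/220 = 80%, Grade 6 60/200 = 30%, Grade 7 140/200 = 70%, Grade 8 140/280 = 50%, Grade 9 85/340 = 25%.
Inverse-response-rate weighting restores each class to its sampled count, so class totals weight by n_sampled:
  Grade 5: 220 × 4 = 880
  Grade 6: 200 × 11 = 2200
  Grade 7: 200 × 13.5 = 2700
  Grade 8: 280 × 8.5 = 2380
  Grade 9: 340 × 10.5 = 3570
Adjusted estimate = 11,730 / 1,240 = 9.45968 → 9.5.

9.5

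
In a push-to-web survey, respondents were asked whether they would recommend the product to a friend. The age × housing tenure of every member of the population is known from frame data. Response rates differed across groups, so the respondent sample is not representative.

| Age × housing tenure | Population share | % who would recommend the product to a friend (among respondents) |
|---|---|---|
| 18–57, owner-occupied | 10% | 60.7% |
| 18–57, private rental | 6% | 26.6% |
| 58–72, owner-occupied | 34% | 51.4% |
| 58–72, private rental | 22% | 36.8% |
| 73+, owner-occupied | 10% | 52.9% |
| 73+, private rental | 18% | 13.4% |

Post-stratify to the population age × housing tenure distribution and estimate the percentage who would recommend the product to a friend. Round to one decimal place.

40.9%

Post-stratification weights by population share, not respondent share:
  18–57, owner-occupied: 0.1 × 60.7 = 6.07
  18–57, private rental: 0.06 × 26.6 = 1.596
  58–72, owner-occupied: 0.34 × 51.4 = 17.476
  58–72, private rental: 0.22 × 36.8 = 8.096
  73+, owner-occupied: 0.1 × 52.9 = 5.29
  73+, private rental: 0.18 × 13.4 = 2.412
Post-stratified estimate = 40.94 → 40.9%.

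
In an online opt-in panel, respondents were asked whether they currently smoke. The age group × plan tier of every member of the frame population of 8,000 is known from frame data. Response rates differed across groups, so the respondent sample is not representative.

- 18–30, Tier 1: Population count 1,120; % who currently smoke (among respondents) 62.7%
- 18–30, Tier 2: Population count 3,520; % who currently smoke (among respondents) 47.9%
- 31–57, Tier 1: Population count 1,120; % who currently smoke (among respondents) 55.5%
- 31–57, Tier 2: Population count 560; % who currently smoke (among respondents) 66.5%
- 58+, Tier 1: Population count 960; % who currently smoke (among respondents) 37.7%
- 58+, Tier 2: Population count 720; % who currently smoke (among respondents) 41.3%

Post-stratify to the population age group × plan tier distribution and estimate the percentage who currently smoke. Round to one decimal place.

Each cell contributes population-share × respondent value:
  18–30, Tier 1: (1,120/8,000) × 62.7 = 8.778
  18–30, Tier 2: (3,520/8,000) × 47.9 = 21.076
  31–57, Tier 1: (1,120/8,000) × 55.5 = 7.77
  31–57, Tier 2: (560/8,000) × 66.5 = 4.655
  58+, Tier 1: (960/8,000) × 37.7 = 4.524
  58+, Tier 2: (720/8,000) × 41.3 = 3.717
Post-stratified estimate = 50.52 → 50.5%.

50.5%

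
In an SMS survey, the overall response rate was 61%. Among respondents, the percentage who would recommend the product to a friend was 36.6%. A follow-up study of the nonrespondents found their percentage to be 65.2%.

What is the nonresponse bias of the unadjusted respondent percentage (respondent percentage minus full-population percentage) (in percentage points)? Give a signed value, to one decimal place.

-11.2 percentage points

Nonresponse fraction = 1 − 0.61 = 0.39.
Bias = (nonresponse fraction) × (respondent percentage − nonrespondent percentage)
     = 0.39 × (36.6 − 65.2) = 0.39 × -28.6 = -11.154.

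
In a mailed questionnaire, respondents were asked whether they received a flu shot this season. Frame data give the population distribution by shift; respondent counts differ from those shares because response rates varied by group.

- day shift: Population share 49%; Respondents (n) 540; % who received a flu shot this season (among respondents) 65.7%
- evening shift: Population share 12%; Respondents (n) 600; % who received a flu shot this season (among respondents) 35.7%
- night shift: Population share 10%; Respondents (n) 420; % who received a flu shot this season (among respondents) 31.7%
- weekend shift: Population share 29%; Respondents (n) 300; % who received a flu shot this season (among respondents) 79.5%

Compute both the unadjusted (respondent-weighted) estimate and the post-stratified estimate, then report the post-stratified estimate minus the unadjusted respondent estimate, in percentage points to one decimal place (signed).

Naive respondent-only estimate (weights = respondent counts):
  (540/1860)×65.7 + (600/1860)×35.7 + (420/1860)×31.7 + (300/1860)×79.5 = 50.571%
Reweighting by population shift shares:
  0.49×65.7 + 0.12×35.7 + 0.1×31.7 + 0.29×79.5 = 62.702%
Difference = 62.702 − 50.571 = 12.131 pp.

+12.1 percentage points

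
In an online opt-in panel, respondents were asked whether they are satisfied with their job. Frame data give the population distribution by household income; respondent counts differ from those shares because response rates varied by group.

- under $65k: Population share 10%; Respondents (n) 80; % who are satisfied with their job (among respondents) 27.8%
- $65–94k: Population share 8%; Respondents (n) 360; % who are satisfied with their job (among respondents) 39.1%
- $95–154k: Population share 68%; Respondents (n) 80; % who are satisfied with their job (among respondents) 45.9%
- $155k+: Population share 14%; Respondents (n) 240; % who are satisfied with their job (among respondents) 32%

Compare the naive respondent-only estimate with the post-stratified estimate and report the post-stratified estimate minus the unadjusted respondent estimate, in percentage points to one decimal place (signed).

Without adjustment, the pooled respondent share is:
  (80/760)×27.8 + (360/760)×39.1 + (80/760)×45.9 + (240/760)×32 = 36.3842%
Post-stratifying to population shares instead:
  0.1×27.8 + 0.08×39.1 + 0.68×45.9 + 0.14×32 = 41.6%
Difference = 41.6 − 36.3842 = 5.2158 pp.

+5.2 percentage points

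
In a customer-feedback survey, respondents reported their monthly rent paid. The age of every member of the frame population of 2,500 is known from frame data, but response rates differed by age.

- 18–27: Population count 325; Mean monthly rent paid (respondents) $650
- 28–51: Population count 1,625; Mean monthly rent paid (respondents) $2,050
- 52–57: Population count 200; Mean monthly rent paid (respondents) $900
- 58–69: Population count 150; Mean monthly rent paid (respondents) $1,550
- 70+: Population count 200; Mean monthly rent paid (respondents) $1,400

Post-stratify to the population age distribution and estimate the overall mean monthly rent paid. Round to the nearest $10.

$1,690

Reweight to the known age distribution:
  18–27: (325/2,500) × 650 = 84.5
  28–51: (1,625/2,500) × 2050 = 1332.5
  52–57: (200/2,500) × 900 = 72
  58–69: (150/2,500) × 1550 = 93
  70+: (200/2,500) × 1400 = 112
Post-stratified estimate = 1694 → $1,690.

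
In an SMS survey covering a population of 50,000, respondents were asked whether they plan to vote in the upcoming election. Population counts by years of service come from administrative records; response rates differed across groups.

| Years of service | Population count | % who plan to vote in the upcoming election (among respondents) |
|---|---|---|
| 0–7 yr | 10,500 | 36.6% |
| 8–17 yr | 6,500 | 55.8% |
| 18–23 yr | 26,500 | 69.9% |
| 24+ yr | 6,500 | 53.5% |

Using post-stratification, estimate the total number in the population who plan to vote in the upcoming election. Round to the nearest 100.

Estimated count per cell = population count × respondent percentage:
  0–7 yr: 10,500 × 36.6% = 3843
  8–17 yr: 6,500 × 55.8% = 3627
  18–23 yr: 26,500 × 69.9% = 18523.5
  24+ yr: 6,500 × 53.5% = 3477.5
Estimated total = 29,471 → 29,500.

29,500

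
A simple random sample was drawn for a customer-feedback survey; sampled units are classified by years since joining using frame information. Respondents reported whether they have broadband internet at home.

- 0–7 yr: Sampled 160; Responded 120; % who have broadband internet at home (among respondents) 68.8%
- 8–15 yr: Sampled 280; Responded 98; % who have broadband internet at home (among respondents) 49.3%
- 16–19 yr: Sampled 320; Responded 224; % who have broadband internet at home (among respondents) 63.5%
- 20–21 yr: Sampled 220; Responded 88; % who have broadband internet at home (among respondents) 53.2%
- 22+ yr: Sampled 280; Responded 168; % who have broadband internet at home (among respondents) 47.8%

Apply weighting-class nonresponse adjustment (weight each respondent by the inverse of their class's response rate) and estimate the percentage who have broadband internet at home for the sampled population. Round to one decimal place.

55.7%

Response rates by class: 0–7 yr 120/160 = 75%, 8–15 yr 98/280 = 35%, 16–19 yr 224/320 = 70%, 20–21 yr 88/220 = 40%, 22+ yr 168/280 = 60%.
Inverse-response-rate weighting restores each class to its sampled count, so class totals weight by n_sampled:
  0–7 yr: 160 × 68.8 = 11,008
  8–15 yr: 280 × 49.3 = 13,804
  16–19 yr: 320 × 63.5 = 20,320
  20–21 yr: 220 × 53.2 = 11,704
  22+ yr: 280 × 47.8 = 13,384
Adjusted estimate = 70,220 / 1,260 = 55.7302 → 55.7%.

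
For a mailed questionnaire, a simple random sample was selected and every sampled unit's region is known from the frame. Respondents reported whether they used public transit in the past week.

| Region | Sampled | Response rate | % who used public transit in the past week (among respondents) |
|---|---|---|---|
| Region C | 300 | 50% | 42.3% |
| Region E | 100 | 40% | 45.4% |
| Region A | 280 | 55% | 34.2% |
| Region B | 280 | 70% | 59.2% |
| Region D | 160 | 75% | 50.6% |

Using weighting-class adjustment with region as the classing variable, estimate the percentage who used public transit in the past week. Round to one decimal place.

With weight = n_sampled/n_responded per class, the weighted class total is n_sampled:
  Region C: 300 × 42.3 = 12,690
  Region E: 100 × 45.4 = 4540
  Region A: 280 × 34.2 = 9576
  Region B: 280 × 59.2 = 16,576
  Region D: 160 × 50.6 = 8096
Adjusted estimate = 51,478 / 1,120 = 45.9625 → 46.0%.

46.0%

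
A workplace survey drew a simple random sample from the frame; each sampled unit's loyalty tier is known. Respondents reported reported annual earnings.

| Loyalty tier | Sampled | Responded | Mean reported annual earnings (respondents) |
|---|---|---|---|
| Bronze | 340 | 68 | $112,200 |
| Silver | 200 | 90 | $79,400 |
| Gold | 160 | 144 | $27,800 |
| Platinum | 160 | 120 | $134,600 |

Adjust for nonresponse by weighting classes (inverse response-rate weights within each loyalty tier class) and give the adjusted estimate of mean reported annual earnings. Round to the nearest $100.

$93,000

Response rates by class: Bronze 68/340 = 20%, Silver 90/200 = 45%, Gold 144/160 = 90%, Platinum 120/160 = 75%.
With weight = n_sampled/n_responded per class, the weighted class total is n_sampled:
  Bronze: 340 × 112,200 = 38,148,000
  Silver: 200 × 79,400 = 15,880,000
  Gold: 160 × 27,800 = 4,448,000
  Platinum: 160 × 134,600 = 21,536,000
Adjusted estimate = 80,012,000 / 860 = 93037.2 → $93,000.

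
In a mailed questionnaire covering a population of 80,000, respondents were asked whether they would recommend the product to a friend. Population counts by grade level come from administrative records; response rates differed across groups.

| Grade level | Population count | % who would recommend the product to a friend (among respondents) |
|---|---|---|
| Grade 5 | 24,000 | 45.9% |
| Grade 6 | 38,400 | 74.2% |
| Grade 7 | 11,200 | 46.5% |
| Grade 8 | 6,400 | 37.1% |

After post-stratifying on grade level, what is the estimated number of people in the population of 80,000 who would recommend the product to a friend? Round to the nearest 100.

Each cell contributes its population count × the respondent rate:
  Grade 5: 24,000 × 45.9% = 11,016
  Grade 6: 38,400 × 74.2% = 28492.8
  Grade 7: 11,200 × 46.5% = 5208
  Grade 8: 6,400 × 37.1% = 2374.4
Estimated total = 47091.2 → 47,100.

47,100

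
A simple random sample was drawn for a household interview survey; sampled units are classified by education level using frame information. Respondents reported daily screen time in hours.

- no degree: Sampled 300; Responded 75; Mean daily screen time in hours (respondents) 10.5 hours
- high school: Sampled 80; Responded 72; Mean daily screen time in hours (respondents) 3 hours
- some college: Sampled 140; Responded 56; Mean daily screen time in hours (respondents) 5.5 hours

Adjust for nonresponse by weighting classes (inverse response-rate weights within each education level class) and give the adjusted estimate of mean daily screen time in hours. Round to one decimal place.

Response rates by class: no degree 75/300 = 25%, high school 72/80 = 90%, some college 56/140 = 40%.
Weighting each respondent by the inverse class response rate inflates each class back to its sampled size, so the class weight is n_sampled:
  no degree: 300 × 10.5 = 3150
  high school: 80 × 3 = 240
  some college: 140 × 5.5 = 770
Adjusted estimate = 4160 / 520 = 8 → 8.0.

8.0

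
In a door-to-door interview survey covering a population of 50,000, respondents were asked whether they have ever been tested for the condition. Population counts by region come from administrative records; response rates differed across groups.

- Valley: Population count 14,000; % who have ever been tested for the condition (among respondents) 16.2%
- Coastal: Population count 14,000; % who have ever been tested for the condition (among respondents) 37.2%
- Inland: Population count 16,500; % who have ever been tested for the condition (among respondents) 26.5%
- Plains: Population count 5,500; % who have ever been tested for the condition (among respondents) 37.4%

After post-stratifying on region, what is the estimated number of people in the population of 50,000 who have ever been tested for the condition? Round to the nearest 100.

Each cell contributes its population count × the respondent rate:
  Valley: 14,000 × 16.2% = 2268
  Coastal: 14,000 × 37.2% = 5208
  Inland: 16,500 × 26.5% = 4372.5
  Plains: 5,500 × 37.4% = 2057
Estimated total = 13905.5 → 13,900.

13,900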